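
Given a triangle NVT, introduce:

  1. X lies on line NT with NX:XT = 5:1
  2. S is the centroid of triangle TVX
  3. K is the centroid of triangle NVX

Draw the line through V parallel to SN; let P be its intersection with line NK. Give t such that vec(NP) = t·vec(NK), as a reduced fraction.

t = 11/2

Set N = (0, 0), V = (1, 0), T = (0, 1); any affine frame gives the same invariant.
1. X lies on line NT with NX:XT = 5:1 ⇒ X = (0, 5/6)
2. S is the centroid of triangle TVX ⇒ S = (1/3, 11/18)
3. K is the centroid of triangle NVX ⇒ K = (1/3, 5/18)
through V parallel to SN: direction (-1/3, -11/18); meets NK at P = (11/6, 55/36)
P = N + t·(K−N) with t = 11/2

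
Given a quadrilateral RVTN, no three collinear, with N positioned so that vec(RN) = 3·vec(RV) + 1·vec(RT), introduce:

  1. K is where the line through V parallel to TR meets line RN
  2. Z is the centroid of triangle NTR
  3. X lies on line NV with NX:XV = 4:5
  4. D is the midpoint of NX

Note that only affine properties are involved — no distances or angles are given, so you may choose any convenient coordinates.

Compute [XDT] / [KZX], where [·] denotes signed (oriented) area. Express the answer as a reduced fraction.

Set R = (0, 0), V = (1, 0), T = (0, 1), N = (3, 1); any affine frame gives the same invariant.
1. K is where the line through V parallel to TR meets line RN ⇒ K = (1, 1/3)
2. Z is the centroid of triangle NTR ⇒ Z = (1, 2/3)
3. X lies on line NV with NX:XV = 4:5 ⇒ X = (19/9, 5/9)
4. D is the midpoint of NX ⇒ D = (23/9, 7/9)
2·[XDT] = 2/3, 2·[KZX] = -10/27
[XDT]:[KZX] = 2/3:-10/27 = -9/5

[XDT]:[KZX] = -9/5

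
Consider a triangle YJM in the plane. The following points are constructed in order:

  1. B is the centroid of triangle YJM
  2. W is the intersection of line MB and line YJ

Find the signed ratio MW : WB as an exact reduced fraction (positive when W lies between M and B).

Work in coordinates with Y = (0, 0), J = (1, 0), M = (0, 1).
1. B is the centroid of triangle YJM ⇒ B = (1/3, 1/3)
2. W is the intersection of line MB and line YJ ⇒ W = (1/2, 0)
W = M + t·(B−M) with t = 3/2, so MW:WB = t:(1−t) = 3/2:-1/2

MW:WB = -3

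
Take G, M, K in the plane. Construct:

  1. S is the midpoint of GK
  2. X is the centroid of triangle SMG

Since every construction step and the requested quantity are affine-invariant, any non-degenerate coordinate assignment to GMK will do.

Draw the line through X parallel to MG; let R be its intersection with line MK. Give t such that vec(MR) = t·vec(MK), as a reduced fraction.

t = 1/6

Assign G = (0, 0), M = (1, 0), K = (0, 1) — the answer is frame-independent, so this choice is without loss of generality.
1. S is the midpoint of GK ⇒ S = (0, 1/2)
2. X is the centroid of triangle SMG ⇒ X = (1/3, 1/6)
through X parallel to MG: direction (-1, 0); meets MK at R = (5/6, 1/6)
R = M + t·(K−M) with t = 1/6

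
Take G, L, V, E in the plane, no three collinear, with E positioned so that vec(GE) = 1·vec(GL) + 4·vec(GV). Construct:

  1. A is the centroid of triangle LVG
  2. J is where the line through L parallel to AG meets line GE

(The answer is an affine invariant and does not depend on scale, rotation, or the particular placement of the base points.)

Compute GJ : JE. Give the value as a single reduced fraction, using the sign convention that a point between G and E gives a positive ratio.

Set G = (0, 0), L = (1, 0), V = (0, 1), E = (1, 4); any affine frame gives the same invariant.
1. A is the centroid of triangle LVG ⇒ A = (1/3, 1/3)
2. J is where the line through L parallel to AG meets line GE ⇒ J = (-1/3, -4/3)
J = G + t·(E−G) with t = -1/3, so GJ:JE = t:(1−t) = -1/3:4/3

GJ:JE = -1/4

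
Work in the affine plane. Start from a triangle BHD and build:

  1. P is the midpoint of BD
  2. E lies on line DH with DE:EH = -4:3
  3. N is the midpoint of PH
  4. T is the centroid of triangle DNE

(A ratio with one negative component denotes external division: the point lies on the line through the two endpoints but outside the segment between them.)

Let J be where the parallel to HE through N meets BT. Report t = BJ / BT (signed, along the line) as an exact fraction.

t = 9/11

Set B = (0, 0), H = (1, 0), D = (0, 1); any affine frame gives the same invariant.
1. P is the midpoint of BD ⇒ P = (0, 1/2)
2. E lies on line DH with DE:EH = -4:3 ⇒ E = (4, -3)
3. N is the midpoint of PH ⇒ N = (1/2, 1/4)
4. T is the centroid of triangle DNE ⇒ T = (3/2, -7/12)
through N parallel to HE: direction (3, -3); meets BT at J = (27/22, -21/44)
J = B + t·(T−B) with t = 9/11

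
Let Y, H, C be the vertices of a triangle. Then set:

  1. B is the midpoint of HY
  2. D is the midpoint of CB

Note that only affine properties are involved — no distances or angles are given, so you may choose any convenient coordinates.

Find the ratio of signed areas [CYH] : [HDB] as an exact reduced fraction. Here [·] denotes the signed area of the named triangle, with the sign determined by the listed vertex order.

Set Y = (0, 0), H = (1, 0), C = (0, 1); any affine frame gives the same invariant.
1. B is the midpoint of HY ⇒ B = (1/2, 0)
2. D is the midpoint of CB ⇒ D = (1/4, 1/2)
2·[CYH] = 1, 2·[HDB] = 1/4
[CYH]:[HDB] = 1:1/4 = 4

[CYH]:[HDB] = 4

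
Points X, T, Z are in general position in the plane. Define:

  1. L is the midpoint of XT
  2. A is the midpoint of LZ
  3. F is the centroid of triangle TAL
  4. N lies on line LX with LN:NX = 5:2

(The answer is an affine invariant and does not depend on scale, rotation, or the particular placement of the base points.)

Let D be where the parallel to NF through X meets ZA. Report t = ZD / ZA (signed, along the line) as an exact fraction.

Set X = (0, 0), T = (1, 0), Z = (0, 1); any affine frame gives the same invariant.
1. L is the midpoint of XT ⇒ L = (1/2, 0)
2. A is the midpoint of LZ ⇒ A = (1/4, 1/2)
3. F is the centroid of triangle TAL ⇒ F = (7/12, 1/6)
4. N lies on line LX with LN:NX = 5:2 ⇒ N = (1/7, 0)
through X parallel to NF: direction (37/84, 1/6); meets ZA at D = (37/88, 7/44)
D = Z + t·(A−Z) with t = 37/22

t = 37/22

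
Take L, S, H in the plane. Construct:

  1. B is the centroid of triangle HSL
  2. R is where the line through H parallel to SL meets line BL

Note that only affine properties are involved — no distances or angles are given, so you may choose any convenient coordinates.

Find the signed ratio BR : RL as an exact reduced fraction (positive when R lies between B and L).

Choose coordinates L = (0, 0), S = (1, 0), H = (0, 1).
1. B is the centroid of triangle HSL ⇒ B = (1/3, 1/3)
2. R is where the line through H parallel to SL meets line BL ⇒ R = (1, 1)
R = B + t·(L−B) with t = -2, so BR:RL = t:(1−t) = -2:3

BR:RL = -2/3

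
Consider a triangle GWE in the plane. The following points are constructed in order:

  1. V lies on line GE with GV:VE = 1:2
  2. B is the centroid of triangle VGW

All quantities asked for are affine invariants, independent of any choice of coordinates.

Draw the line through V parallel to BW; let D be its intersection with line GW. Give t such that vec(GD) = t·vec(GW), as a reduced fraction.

Choose coordinates G = (0, 0), W = (1, 0), E = (0, 1).
1. V lies on line GE with GV:VE = 1:2 ⇒ V = (0, 1/3)
2. B is the centroid of triangle VGW ⇒ B = (1/3, 1/9)
through V parallel to BW: direction (2/3, -1/9); meets GW at D = (2, 0)
D = G + t·(W−G) with t = 2

t = 2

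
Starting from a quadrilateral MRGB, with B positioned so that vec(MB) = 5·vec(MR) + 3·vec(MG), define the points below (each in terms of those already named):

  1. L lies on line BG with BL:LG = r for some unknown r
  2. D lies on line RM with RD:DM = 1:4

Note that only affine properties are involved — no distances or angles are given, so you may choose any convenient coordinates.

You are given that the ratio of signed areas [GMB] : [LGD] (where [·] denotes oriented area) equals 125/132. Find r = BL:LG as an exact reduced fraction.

r = 1/4

Assign M = (0, 0), R = (1, 0), G = (0, 1), B = (5, 3) — the answer is frame-independent, so this choice is without loss of generality.
1. With BL:LG = r, write λ = r/(r+1) so L = B + λ·(G−B); L is affine-linear in λ
2. D lies on line RM with RD:DM = 1:4 ⇒ D = (4/5, 0)
Every point depending on L is an affine combination of L and λ-independent points, so each such coordinate is linear in λ; the λ² term in each signed area is a multiple of (G−B)×(G−B) = 0, so 2·[GMB] and 2·[LGD] are each linear in λ. Evaluating at λ=0 and λ=1:
  2·[GMB] = 5,   2·[LGD] = -33/5·λ + 33/5
So [GMB]:[LGD] = (5) / (-33/5·λ + 33/5). Setting this equal to 125/132:
  5 = 125/132·(-33/5·λ + 33/5)  ⇒  λ = 1/5
Then r = λ/(1−λ) = (1/5)/(4/5) = 1/4. Check: with r = 1/4, L = (4, 13/5) and [GMB]:[LGD] = 125/132 as required.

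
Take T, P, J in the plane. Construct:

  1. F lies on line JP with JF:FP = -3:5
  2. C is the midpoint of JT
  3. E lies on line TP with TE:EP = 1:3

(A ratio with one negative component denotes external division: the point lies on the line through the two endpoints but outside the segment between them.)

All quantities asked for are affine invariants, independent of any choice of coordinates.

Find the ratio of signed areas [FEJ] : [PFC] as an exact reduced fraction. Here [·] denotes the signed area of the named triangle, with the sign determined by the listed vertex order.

[FEJ]:[PFC] = 9/10

Choose coordinates T = (0, 0), P = (1, 0), J = (0, 1).
1. F lies on line JP with JF:FP = -3:5 ⇒ F = (-3/2, 5/2)
2. C is the midpoint of JT ⇒ C = (0, 1/2)
3. E lies on line TP with TE:EP = 1:3 ⇒ E = (1/4, 0)
2·[FEJ] = 9/8, 2·[PFC] = 5/4
[FEJ]:[PFC] = 9/8:5/4 = 9/10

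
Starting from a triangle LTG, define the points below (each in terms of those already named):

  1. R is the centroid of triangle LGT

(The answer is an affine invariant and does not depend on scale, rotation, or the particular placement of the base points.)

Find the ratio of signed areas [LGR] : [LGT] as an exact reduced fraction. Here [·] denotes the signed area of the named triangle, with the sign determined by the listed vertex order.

[LGR]:[LGT] = 1/3

Set L = (0, 0), T = (1, 0), G = (0, 1); any affine frame gives the same invariant.
1. R is the centroid of triangle LGT ⇒ R = (1/3, 1/3)
2·[LGR] = -1/3, 2·[LGT] = -1
[LGR]:[LGT] = -1/3:-1 = 1/3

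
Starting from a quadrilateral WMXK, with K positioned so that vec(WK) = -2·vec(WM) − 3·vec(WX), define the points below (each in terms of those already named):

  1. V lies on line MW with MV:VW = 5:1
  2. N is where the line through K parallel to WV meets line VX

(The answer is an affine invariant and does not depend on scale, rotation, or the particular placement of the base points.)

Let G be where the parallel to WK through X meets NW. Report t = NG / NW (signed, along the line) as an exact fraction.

t = 5/4

Choose coordinates W = (0, 0), M = (1, 0), X = (0, 1), K = (-2, -3).
1. V lies on line MW with MV:VW = 5:1 ⇒ V = (1/6, 0)
2. N is where the line through K parallel to WV meets line VX ⇒ N = (2/3, -3)
through X parallel to WK: direction (-2, -3); meets NW at G = (-1/6, 3/4)
G = N + t·(W−N) with t = 5/4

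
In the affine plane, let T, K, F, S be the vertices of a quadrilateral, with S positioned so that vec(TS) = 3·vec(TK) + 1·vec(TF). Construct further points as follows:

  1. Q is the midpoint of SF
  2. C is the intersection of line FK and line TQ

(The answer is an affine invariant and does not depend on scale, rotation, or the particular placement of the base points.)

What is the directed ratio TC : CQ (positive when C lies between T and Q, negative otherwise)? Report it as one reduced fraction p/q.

TC:CQ = 2/3

Assign T = (0, 0), K = (1, 0), F = (0, 1), S = (3, 1) — the answer is frame-independent, so this choice is without loss of generality.
1. Q is the midpoint of SF ⇒ Q = (3/2, 1)
2. C is the intersection of line FK and line TQ ⇒ C = (3/5, 2/5)
C = T + t·(Q−T) with t = 2/5, so TC:CQ = t:(1−t) = 2/5:3/5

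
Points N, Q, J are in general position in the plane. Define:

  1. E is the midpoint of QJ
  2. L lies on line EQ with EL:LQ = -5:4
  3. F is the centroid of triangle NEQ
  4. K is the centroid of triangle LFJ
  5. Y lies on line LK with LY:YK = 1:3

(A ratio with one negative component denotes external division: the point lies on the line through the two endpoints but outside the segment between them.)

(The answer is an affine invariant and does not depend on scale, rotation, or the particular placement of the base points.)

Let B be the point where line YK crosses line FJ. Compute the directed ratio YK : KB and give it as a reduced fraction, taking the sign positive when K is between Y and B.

YK:KB = 3/2

Assign N = (0, 0), Q = (1, 0), J = (0, 1) — the answer is frame-independent, so this choice is without loss of generality.
1. E is the midpoint of QJ ⇒ E = (1/2, 1/2)
2. L lies on line EQ with EL:LQ = -5:4 ⇒ L = (3, -2)
3. F is the centroid of triangle NEQ ⇒ F = (1/2, 1/6)
4. K is the centroid of triangle LFJ ⇒ K = (7/6, -5/18)
5. Y lies on line LK with LY:YK = 1:3 ⇒ Y = (61/24, -113/72)
line YK meets FJ at B = (1/4, 7/12)
K = Y + t·(B−Y) with t = 3/5, so YK:KB = 3/5:2/5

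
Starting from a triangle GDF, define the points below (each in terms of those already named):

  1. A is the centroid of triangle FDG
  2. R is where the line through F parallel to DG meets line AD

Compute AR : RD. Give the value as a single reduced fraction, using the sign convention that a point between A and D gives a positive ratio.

Assign G = (0, 0), D = (1, 0), F = (0, 1) — the answer is frame-independent, so this choice is without loss of generality.
1. A is the centroid of triangle FDG ⇒ A = (1/3, 1/3)
2. R is where the line through F parallel to DG meets line AD ⇒ R = (-1, 1)
R = A + t·(D−A) with t = -2, so AR:RD = t:(1−t) = -2:3

AR:RD = -2/3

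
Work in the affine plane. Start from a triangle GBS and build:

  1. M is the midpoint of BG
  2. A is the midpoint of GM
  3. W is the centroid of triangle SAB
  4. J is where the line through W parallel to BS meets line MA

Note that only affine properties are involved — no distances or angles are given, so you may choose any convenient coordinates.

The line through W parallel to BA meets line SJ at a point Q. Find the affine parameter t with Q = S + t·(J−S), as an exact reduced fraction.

Set G = (0, 0), B = (1, 0), S = (0, 1); any affine frame gives the same invariant.
1. M is the midpoint of BG ⇒ M = (1/2, 0)
2. A is the midpoint of GM ⇒ A = (1/4, 0)
3. W is the centroid of triangle SAB ⇒ W = (5/12, 1/3)
4. J is where the line through W parallel to BS meets line MA ⇒ J = (3/4, 0)
through W parallel to BA: direction (-3/4, 0); meets SJ at Q = (1/2, 1/3)
Q = S + t·(J−S) with t = 2/3

t = 2/3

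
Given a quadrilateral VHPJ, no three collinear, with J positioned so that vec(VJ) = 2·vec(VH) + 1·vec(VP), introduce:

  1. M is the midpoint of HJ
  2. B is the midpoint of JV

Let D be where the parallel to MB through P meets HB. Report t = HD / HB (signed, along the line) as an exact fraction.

Assign V = (0, 0), H = (1, 0), P = (0, 1), J = (2, 1) — the answer is frame-independent, so this choice is without loss of generality.
1. M is the midpoint of HJ ⇒ M = (3/2, 1/2)
2. B is the midpoint of JV ⇒ B = (1, 1/2)
through P parallel to MB: direction (-1/2, 0); meets HB at D = (1, 1)
D = H + t·(B−H) with t = 2

t = 2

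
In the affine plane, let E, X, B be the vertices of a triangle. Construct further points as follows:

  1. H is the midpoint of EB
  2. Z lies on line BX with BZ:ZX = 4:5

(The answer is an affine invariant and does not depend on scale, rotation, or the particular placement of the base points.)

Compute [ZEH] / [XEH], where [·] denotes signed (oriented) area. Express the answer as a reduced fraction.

Assign E = (0, 0), X = (1, 0), B = (0, 1) — the answer is frame-independent, so this choice is without loss of generality.
1. H is the midpoint of EB ⇒ H = (0, 1/2)
2. Z lies on line BX with BZ:ZX = 4:5 ⇒ Z = (4/9, 5/9)
2·[ZEH] = -2/9, 2·[XEH] = -1/2
[ZEH]:[XEH] = -2/9:-1/2 = 4/9

[ZEH]:[XEH] = 4/9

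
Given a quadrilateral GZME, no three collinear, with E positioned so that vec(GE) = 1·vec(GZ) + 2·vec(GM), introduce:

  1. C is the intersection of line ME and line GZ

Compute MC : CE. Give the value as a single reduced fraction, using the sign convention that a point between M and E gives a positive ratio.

Work in coordinates with G = (0, 0), Z = (1, 0), M = (0, 1), E = (1, 2).
1. C is the intersection of line ME and line GZ ⇒ C = (-1, 0)
C = M + t·(E−M) with t = -1, so MC:CE = t:(1−t) = -1:2

MC:CE = -1/2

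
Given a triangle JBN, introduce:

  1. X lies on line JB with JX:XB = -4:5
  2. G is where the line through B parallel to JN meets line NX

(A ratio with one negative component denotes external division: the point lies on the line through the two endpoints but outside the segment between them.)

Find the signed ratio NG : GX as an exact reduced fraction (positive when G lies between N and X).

Work in coordinates with J = (0, 0), B = (1, 0), N = (0, 1).
1. X lies on line JB with JX:XB = -4:5 ⇒ X = (-4, 0)
2. G is where the line through B parallel to JN meets line NX ⇒ G = (1, 5/4)
G = N + t·(X−N) with t = -1/4, so NG:GX = t:(1−t) = -1/4:5/4

NG:GX = -1/5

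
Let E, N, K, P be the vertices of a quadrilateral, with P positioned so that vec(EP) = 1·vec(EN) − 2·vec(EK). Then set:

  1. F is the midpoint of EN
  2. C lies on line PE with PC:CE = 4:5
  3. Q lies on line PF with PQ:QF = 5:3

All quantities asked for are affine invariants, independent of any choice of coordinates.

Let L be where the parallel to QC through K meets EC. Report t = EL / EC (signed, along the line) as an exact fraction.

Choose coordinates E = (0, 0), N = (1, 0), K = (0, 1), P = (1, -2).
1. F is the midpoint of EN ⇒ F = (1/2, 0)
2. C lies on line PE with PC:CE = 4:5 ⇒ C = (5/9, -10/9)
3. Q lies on line PF with PQ:QF = 5:3 ⇒ Q = (11/16, -3/4)
through K parallel to QC: direction (-19/144, -13/36); meets EC at L = (-19/90, 19/45)
L = E + t·(C−E) with t = -19/50

t = -19/50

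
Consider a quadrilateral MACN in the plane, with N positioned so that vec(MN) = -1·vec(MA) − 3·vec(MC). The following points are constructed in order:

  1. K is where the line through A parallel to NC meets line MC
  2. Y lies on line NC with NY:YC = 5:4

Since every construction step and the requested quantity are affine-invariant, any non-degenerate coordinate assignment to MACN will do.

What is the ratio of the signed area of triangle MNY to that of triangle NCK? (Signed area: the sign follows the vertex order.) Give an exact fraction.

Set M = (0, 0), A = (1, 0), C = (0, 1), N = (-1, -3); any affine frame gives the same invariant.
1. K is where the line through A parallel to NC meets line MC ⇒ K = (0, -4)
2. Y lies on line NC with NY:YC = 5:4 ⇒ Y = (-4/9, -7/9)
2·[MNY] = -5/9, 2·[NCK] = -5
[MNY]:[NCK] = -5/9:-5 = 1/9

[MNY]:[NCK] = 1/9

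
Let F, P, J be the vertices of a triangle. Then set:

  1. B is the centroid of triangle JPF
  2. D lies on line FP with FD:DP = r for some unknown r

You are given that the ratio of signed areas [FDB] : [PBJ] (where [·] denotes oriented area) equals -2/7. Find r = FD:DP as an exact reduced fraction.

Set F = (0, 0), P = (1, 0), J = (0, 1); any affine frame gives the same invariant.
1. B is the centroid of triangle JPF ⇒ B = (1/3, 1/3)
2. With FD:DP = r, write λ = r/(r+1) so D = F + λ·(P−F); D is affine-linear in λ
Every point depending on D is an affine combination of D and λ-independent points, so each such coordinate is linear in λ; the λ² term in each signed area is a multiple of (P−F)×(P−F) = 0, so 2·[FDB] and 2·[PBJ] are each linear in λ. Evaluating at λ=0 and λ=1:
  2·[FDB] = 1/3·λ,   2·[PBJ] = -1/3
So [FDB]:[PBJ] = (1/3·λ) / (-1/3). Setting this equal to -2/7:
  1/3·λ = -2/7·(-1/3)  ⇒  λ = 2/7
Then r = λ/(1−λ) = (2/7)/(5/7) = 2/5. Check: with r = 2/5, D = (2/7, 0) and [FDB]:[PBJ] = -2/7 as required.

r = 2/5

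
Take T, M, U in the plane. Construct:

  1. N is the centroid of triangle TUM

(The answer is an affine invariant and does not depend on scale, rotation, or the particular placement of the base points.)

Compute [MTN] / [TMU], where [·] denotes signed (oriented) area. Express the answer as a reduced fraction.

[MTN]:[TMU] = -1/3

Set T = (0, 0), M = (1, 0), U = (0, 1); any affine frame gives the same invariant.
1. N is the centroid of triangle TUM ⇒ N = (1/3, 1/3)
2·[MTN] = -1/3, 2·[TMU] = 1
[MTN]:[TMU] = -1/3:1 = -1/3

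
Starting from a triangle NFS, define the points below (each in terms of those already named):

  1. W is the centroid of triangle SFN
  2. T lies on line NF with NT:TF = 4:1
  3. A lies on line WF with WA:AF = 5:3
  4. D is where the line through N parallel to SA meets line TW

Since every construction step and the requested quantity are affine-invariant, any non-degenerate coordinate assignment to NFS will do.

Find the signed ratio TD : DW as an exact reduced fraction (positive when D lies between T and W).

Assign N = (0, 0), F = (1, 0), S = (0, 1) — the answer is frame-independent, so this choice is without loss of generality.
1. W is the centroid of triangle SFN ⇒ W = (1/3, 1/3)
2. T lies on line NF with NT:TF = 4:1 ⇒ T = (4/5, 0)
3. A lies on line WF with WA:AF = 5:3 ⇒ A = (3/4, 1/8)
4. D is where the line through N parallel to SA meets line TW ⇒ D = (-24/19, 28/19)
D = T + t·(W−T) with t = 84/19, so TD:DW = t:(1−t) = 84/19:-65/19

TD:DW = -84/65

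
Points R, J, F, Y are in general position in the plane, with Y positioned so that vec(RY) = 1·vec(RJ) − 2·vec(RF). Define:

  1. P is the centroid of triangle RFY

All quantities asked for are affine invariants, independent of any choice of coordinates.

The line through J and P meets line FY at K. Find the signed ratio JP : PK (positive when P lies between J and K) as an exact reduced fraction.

JP:PK = -7

Assign R = (0, 0), J = (1, 0), F = (0, 1), Y = (1, -2) — the answer is frame-independent, so this choice is without loss of generality.
1. P is the centroid of triangle RFY ⇒ P = (1/3, -1/3)
line JP meets FY at K = (3/7, -2/7)
P = J + t·(K−J) with t = 7/6, so JP:PK = 7/6:-1/6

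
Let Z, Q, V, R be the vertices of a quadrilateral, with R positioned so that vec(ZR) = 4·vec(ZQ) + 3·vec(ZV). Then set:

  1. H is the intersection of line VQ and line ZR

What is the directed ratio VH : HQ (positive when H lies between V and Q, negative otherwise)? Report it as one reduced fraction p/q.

Assign Z = (0, 0), Q = (1, 0), V = (0, 1), R = (4, 3) — the answer is frame-independent, so this choice is without loss of generality.
1. H is the intersection of line VQ and line ZR ⇒ H = (4/7, 3/7)
H = V + t·(Q−V) with t = 4/7, so VH:HQ = t:(1−t) = 4/7:3/7

VH:HQ = 4/3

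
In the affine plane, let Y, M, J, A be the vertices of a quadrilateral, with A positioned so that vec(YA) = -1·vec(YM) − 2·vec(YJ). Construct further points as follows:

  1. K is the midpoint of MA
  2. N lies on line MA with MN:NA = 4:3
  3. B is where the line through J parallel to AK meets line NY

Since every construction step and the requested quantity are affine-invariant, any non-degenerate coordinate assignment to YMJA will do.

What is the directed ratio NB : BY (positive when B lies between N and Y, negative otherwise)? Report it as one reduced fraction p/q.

Set Y = (0, 0), M = (1, 0), J = (0, 1), A = (-1, -2); any affine frame gives the same invariant.
1. K is the midpoint of MA ⇒ K = (0, -1)
2. N lies on line MA with MN:NA = 4:3 ⇒ N = (-1/7, -8/7)
3. B is where the line through J parallel to AK meets line NY ⇒ B = (1/7, 8/7)
B = N + t·(Y−N) with t = 2, so NB:BY = t:(1−t) = 2:-1

NB:BY = -2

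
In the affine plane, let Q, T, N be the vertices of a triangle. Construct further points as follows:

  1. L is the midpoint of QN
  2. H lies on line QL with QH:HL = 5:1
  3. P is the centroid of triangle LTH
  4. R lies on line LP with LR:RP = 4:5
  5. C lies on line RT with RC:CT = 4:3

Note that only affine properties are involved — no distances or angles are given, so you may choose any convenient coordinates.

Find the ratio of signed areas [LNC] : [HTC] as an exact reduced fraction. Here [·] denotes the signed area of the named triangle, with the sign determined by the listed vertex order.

[LNC]:[HTC] = -240/19

Set Q = (0, 0), T = (1, 0), N = (0, 1); any affine frame gives the same invariant.
1. L is the midpoint of QN ⇒ L = (0, 1/2)
2. H lies on line QL with QH:HL = 5:1 ⇒ H = (0, 5/12)
3. P is the centroid of triangle LTH ⇒ P = (1/3, 11/36)
4. R lies on line LP with LR:RP = 4:5 ⇒ R = (4/27, 67/162)
5. C lies on line RT with RC:CT = 4:3 ⇒ C = (40/63, 67/378)
2·[LNC] = -20/63, 2·[HTC] = 19/756
[LNC]:[HTC] = -20/63:19/756 = -240/19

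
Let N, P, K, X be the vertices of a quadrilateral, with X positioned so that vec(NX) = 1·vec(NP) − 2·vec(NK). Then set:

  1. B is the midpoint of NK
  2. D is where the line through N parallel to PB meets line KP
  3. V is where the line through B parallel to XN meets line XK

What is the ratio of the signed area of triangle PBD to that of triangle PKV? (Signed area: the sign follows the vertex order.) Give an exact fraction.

[PBD]:[PKV] = 1/2

Assign N = (0, 0), P = (1, 0), K = (0, 1), X = (1, -2) — the answer is frame-independent, so this choice is without loss of generality.
1. B is the midpoint of NK ⇒ B = (0, 1/2)
2. D is where the line through N parallel to PB meets line KP ⇒ D = (2, -1)
3. V is where the line through B parallel to XN meets line XK ⇒ V = (1/2, -1/2)
2·[PBD] = 1/2, 2·[PKV] = 1
[PBD]:[PKV] = 1/2:1 = 1/2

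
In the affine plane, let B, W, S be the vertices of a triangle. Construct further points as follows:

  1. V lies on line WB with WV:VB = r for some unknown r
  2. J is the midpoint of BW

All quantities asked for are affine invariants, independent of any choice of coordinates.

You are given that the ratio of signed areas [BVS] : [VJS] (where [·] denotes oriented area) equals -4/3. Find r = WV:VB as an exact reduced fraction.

Work in coordinates with B = (0, 0), W = (1, 0), S = (0, 1).
1. With WV:VB = r, write λ = r/(r+1) so V = W + λ·(B−W); V is affine-linear in λ
2. J is the midpoint of BW ⇒ J = (1/2, 0)
Every point depending on V is an affine combination of V and λ-independent points, so each such coordinate is linear in λ; the λ² term in each signed area is a multiple of (B−W)×(B−W) = 0, so 2·[BVS] and 2·[VJS] are each linear in λ. Evaluating at λ=0 and λ=1:
  2·[BVS] = −λ + 1,   2·[VJS] = λ − 1/2
So [BVS]:[VJS] = (−λ + 1) / (λ − 1/2). Setting this equal to -4/3:
  −λ + 1 = -4/3·(λ − 1/2)  ⇒  λ = -1
Then r = λ/(1−λ) = (-1)/(2) = -1/2. Check: with r = -1/2, V = (2, 0) and [BVS]:[VJS] = -4/3 as required.

r = -1/2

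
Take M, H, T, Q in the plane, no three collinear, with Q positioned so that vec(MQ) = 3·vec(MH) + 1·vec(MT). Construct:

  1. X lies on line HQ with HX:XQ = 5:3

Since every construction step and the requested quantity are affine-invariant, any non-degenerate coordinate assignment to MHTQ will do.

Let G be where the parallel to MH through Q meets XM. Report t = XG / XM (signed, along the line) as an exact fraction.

t = -3/5

Choose coordinates M = (0, 0), H = (1, 0), T = (0, 1), Q = (3, 1).
1. X lies on line HQ with HX:XQ = 5:3 ⇒ X = (9/4, 5/8)
through Q parallel to MH: direction (1, 0); meets XM at G = (18/5, 1)
G = X + t·(M−X) with t = -3/5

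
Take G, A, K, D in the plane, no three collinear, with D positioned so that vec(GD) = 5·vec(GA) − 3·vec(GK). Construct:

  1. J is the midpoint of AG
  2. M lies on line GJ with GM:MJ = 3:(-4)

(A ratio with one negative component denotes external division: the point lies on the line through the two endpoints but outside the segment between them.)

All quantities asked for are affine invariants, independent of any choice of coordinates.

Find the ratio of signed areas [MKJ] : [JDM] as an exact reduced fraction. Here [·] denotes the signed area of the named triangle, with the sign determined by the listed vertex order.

[MKJ]:[JDM] = 1/3

Work in coordinates with G = (0, 0), A = (1, 0), K = (0, 1), D = (5, -3).
1. J is the midpoint of AG ⇒ J = (1/2, 0)
2. M lies on line GJ with GM:MJ = 3:(-4) ⇒ M = (-3/2, 0)
2·[MKJ] = -2, 2·[JDM] = -6
[MKJ]:[JDM] = -2:-6 = 1/3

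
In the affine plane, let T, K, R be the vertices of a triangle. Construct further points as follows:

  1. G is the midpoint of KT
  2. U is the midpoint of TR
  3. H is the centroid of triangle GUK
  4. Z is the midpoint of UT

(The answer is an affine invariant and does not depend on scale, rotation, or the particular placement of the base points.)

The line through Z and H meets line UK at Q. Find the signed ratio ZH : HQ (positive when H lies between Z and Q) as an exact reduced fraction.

ZH:HQ = 2

Set T = (0, 0), K = (1, 0), R = (0, 1); any affine frame gives the same invariant.
1. G is the midpoint of KT ⇒ G = (1/2, 0)
2. U is the midpoint of TR ⇒ U = (0, 1/2)
3. H is the centroid of triangle GUK ⇒ H = (1/2, 1/6)
4. Z is the midpoint of UT ⇒ Z = (0, 1/4)
line ZH meets UK at Q = (3/4, 1/8)
H = Z + t·(Q−Z) with t = 2/3, so ZH:HQ = 2/3:1/3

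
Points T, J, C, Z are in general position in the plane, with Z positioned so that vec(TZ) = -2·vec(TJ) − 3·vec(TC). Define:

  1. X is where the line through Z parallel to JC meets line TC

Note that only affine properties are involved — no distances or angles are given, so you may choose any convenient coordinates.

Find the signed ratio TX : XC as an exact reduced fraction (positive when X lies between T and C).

Choose coordinates T = (0, 0), J = (1, 0), C = (0, 1), Z = (-2, -3).
1. X is where the line through Z parallel to JC meets line TC ⇒ X = (0, -5)
X = T + t·(C−T) with t = -5, so TX:XC = t:(1−t) = -5:6

TX:XC = -5/6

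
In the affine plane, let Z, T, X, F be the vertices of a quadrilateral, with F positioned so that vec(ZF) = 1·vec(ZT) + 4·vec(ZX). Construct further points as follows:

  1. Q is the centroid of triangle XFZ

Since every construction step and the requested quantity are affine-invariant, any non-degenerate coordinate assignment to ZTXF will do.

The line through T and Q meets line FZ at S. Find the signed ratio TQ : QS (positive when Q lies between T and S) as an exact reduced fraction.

Set Z = (0, 0), T = (1, 0), X = (0, 1), F = (1, 4); any affine frame gives the same invariant.
1. Q is the centroid of triangle XFZ ⇒ Q = (1/3, 5/3)
line TQ meets FZ at S = (5/13, 20/13)
Q = T + t·(S−T) with t = 13/12, so TQ:QS = 13/12:-1/12

TQ:QS = -13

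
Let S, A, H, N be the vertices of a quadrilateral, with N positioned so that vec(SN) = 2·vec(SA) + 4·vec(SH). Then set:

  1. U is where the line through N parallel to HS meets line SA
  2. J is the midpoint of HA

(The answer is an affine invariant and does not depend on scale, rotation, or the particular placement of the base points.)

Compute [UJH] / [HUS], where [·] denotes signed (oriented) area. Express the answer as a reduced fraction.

Work in coordinates with S = (0, 0), A = (1, 0), H = (0, 1), N = (2, 4).
1. U is where the line through N parallel to HS meets line SA ⇒ U = (2, 0)
2. J is the midpoint of HA ⇒ J = (1/2, 1/2)
2·[UJH] = -1/2, 2·[HUS] = -2
[UJH]:[HUS] = -1/2:-2 = 1/4

[UJH]:[HUS] = 1/4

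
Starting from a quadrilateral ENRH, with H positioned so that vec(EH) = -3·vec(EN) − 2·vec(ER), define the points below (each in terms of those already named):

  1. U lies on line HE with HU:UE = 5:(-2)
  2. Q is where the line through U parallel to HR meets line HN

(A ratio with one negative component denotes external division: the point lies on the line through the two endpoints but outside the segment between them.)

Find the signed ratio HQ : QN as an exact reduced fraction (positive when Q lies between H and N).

HQ:QN = 5

Assign E = (0, 0), N = (1, 0), R = (0, 1), H = (-3, -2) — the answer is frame-independent, so this choice is without loss of generality.
1. U lies on line HE with HU:UE = 5:(-2) ⇒ U = (2, 4/3)
2. Q is where the line through U parallel to HR meets line HN ⇒ Q = (1/3, -1/3)
Q = H + t·(N−H) with t = 5/6, so HQ:QN = t:(1−t) = 5/6:1/6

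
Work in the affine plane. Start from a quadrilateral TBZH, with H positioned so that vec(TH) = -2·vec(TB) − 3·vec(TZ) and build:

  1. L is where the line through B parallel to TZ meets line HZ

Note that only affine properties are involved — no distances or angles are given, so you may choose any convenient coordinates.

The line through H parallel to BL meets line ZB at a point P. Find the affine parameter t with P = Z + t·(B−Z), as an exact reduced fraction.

t = -2

Assign T = (0, 0), B = (1, 0), Z = (0, 1), H = (-2, -3) — the answer is frame-independent, so this choice is without loss of generality.
1. L is where the line through B parallel to TZ meets line HZ ⇒ L = (1, 3)
through H parallel to BL: direction (0, 3); meets ZB at P = (-2, 3)
P = Z + t·(B−Z) with t = -2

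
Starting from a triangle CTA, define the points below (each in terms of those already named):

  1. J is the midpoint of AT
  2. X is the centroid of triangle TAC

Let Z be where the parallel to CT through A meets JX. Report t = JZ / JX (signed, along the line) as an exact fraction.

t = -3

Assign C = (0, 0), T = (1, 0), A = (0, 1) — the answer is frame-independent, so this choice is without loss of generality.
1. J is the midpoint of AT ⇒ J = (1/2, 1/2)
2. X is the centroid of triangle TAC ⇒ X = (1/3, 1/3)
through A parallel to CT: direction (1, 0); meets JX at Z = (1, 1)
Z = J + t·(X−J) with t = -3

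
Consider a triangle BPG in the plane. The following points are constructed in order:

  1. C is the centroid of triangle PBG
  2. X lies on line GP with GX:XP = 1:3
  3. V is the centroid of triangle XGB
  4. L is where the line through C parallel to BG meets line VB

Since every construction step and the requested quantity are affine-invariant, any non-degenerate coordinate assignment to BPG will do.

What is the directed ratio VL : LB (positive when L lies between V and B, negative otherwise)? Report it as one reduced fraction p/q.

Set B = (0, 0), P = (1, 0), G = (0, 1); any affine frame gives the same invariant.
1. C is the centroid of triangle PBG ⇒ C = (1/3, 1/3)
2. X lies on line GP with GX:XP = 1:3 ⇒ X = (1/4, 3/4)
3. V is the centroid of triangle XGB ⇒ V = (1/12, 7/12)
4. L is where the line through C parallel to BG meets line VB ⇒ L = (1/3, 7/3)
L = V + t·(B−V) with t = -3, so VL:LB = t:(1−t) = -3:4

VL:LB = -3/4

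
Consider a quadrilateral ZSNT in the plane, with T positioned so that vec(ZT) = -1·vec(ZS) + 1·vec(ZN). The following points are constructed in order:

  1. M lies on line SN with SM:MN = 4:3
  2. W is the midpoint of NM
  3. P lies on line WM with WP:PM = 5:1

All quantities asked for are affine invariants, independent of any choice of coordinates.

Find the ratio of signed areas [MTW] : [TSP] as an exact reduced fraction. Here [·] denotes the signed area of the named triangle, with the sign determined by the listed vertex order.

[MTW]:[TSP] = -6/17

Choose coordinates Z = (0, 0), S = (1, 0), N = (0, 1), T = (-1, 1).
1. M lies on line SN with SM:MN = 4:3 ⇒ M = (3/7, 4/7)
2. W is the midpoint of NM ⇒ W = (3/14, 11/14)
3. P lies on line WM with WP:PM = 5:1 ⇒ P = (11/28, 17/28)
2·[MTW] = -3/14, 2·[TSP] = 17/28
[MTW]:[TSP] = -3/14:17/28 = -6/17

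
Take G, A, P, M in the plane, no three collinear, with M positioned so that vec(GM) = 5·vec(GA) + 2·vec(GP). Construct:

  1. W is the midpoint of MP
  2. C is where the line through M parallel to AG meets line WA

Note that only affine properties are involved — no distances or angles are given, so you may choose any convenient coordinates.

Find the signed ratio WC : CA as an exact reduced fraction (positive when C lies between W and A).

WC:CA = -1/4

Choose coordinates G = (0, 0), A = (1, 0), P = (0, 1), M = (5, 2).
1. W is the midpoint of MP ⇒ W = (5/2, 3/2)
2. C is where the line through M parallel to AG meets line WA ⇒ C = (3, 2)
C = W + t·(A−W) with t = -1/3, so WC:CA = t:(1−t) = -1/3:4/3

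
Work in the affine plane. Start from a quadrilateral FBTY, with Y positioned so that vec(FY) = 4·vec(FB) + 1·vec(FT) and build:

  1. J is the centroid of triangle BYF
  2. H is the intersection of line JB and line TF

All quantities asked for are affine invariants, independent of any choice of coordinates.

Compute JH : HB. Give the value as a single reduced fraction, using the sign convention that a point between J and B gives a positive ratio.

Assign F = (0, 0), B = (1, 0), T = (0, 1), Y = (4, 1) — the answer is frame-independent, so this choice is without loss of generality.
1. J is the centroid of triangle BYF ⇒ J = (5/3, 1/3)
2. H is the intersection of line JB and line TF ⇒ H = (0, -1/2)
H = J + t·(B−J) with t = 5/2, so JH:HB = t:(1−t) = 5/2:-3/2

JH:HB = -5/3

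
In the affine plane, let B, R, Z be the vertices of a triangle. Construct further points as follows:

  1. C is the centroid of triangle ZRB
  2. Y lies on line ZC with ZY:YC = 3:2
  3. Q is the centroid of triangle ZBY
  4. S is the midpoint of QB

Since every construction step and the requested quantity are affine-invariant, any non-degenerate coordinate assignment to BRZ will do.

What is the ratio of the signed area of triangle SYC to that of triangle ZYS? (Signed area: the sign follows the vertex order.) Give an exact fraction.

[SYC]:[ZYS] = 2/3

Choose coordinates B = (0, 0), R = (1, 0), Z = (0, 1).
1. C is the centroid of triangle ZRB ⇒ C = (1/3, 1/3)
2. Y lies on line ZC with ZY:YC = 3:2 ⇒ Y = (1/5, 3/5)
3. Q is the centroid of triangle ZBY ⇒ Q = (1/15, 8/15)
4. S is the midpoint of QB ⇒ S = (1/30, 4/15)
2·[SYC] = -4/45, 2·[ZYS] = -2/15
[SYC]:[ZYS] = -4/45:-2/15 = 2/3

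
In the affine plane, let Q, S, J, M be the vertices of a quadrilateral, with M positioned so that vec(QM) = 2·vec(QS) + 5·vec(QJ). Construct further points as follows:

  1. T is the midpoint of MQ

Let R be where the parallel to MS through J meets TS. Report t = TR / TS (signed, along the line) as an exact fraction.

Assign Q = (0, 0), S = (1, 0), J = (0, 1), M = (2, 5) — the answer is frame-independent, so this choice is without loss of generality.
1. T is the midpoint of MQ ⇒ T = (1, 5/2)
through J parallel to MS: direction (-1, -5); meets TS at R = (1, 6)
R = T + t·(S−T) with t = -7/5

t = -7/5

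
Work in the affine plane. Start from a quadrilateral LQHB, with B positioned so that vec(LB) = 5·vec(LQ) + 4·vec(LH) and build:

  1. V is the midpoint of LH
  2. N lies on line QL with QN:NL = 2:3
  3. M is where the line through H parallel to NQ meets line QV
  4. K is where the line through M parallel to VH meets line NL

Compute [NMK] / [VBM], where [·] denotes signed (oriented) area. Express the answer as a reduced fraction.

[NMK]:[VBM] = 4/15

Set L = (0, 0), Q = (1, 0), H = (0, 1), B = (5, 4); any affine frame gives the same invariant.
1. V is the midpoint of LH ⇒ V = (0, 1/2)
2. N lies on line QL with QN:NL = 2:3 ⇒ N = (3/5, 0)
3. M is where the line through H parallel to NQ meets line QV ⇒ M = (-1, 1)
4. K is where the line through M parallel to VH meets line NL ⇒ K = (-1, 0)
2·[NMK] = 8/5, 2·[VBM] = 6
[NMK]:[VBM] = 8/5:6 = 4/15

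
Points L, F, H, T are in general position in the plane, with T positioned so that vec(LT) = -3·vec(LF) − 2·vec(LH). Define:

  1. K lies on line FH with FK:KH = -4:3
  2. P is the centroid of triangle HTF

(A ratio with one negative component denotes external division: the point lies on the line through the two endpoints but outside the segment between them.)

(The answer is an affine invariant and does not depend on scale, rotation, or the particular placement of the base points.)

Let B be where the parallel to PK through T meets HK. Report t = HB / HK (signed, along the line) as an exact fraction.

Assign L = (0, 0), F = (1, 0), H = (0, 1), T = (-3, -2) — the answer is frame-independent, so this choice is without loss of generality.
1. K lies on line FH with FK:KH = -4:3 ⇒ K = (-3, 4)
2. P is the centroid of triangle HTF ⇒ P = (-2/3, -1/3)
through T parallel to PK: direction (-7/3, 13/3); meets HK at B = (-10, 11)
B = H + t·(K−H) with t = 10/3

t = 10/3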